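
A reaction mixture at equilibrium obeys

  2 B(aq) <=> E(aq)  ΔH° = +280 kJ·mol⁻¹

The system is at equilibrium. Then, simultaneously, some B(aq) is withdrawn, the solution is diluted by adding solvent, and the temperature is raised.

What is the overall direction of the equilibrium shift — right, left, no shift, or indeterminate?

Removing B (aq), a reactant, drives the reaction to the left.
Dilution lowers every aqueous concentration by the same factor. Δn_aq = 1 − 2 = -1, so the system shifts toward the side with more dissolved moles — to the left.
The forward reaction is endothermic. Raising T favours the endothermic direction — shift to the right.
The individual effects push in opposite directions; without quantitative information the net direction cannot be determined.

cannot be determined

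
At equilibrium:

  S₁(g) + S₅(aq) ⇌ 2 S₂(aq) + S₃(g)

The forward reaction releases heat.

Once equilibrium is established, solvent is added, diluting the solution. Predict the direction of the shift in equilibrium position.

Dilution lowers every aqueous concentration by the same factor. Δn_aq = 2 − 1 = +1, so the system shifts toward the side with more dissolved moles — to the right.

right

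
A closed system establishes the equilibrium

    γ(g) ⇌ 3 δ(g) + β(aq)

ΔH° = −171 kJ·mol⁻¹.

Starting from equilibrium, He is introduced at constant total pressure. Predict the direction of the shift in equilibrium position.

Adding inert gas at constant total pressure expands the volume and lowers every reacting partial pressure. With Δn_gas = 3 − 1 = +2, Q moves away from K toward the side with fewer gas moles, so the system shifts toward the side with more gas moles — to the right.

right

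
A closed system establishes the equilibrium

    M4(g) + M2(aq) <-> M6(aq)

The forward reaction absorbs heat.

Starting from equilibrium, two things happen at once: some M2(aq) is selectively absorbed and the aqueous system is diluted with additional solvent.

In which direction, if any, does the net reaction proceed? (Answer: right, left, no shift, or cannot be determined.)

Removing M2 (aq), a reactant, drives the reaction to the left.
Dilution scales every aqueous concentration by the same factor. Δn_aq = 1 − 1 = 0, so Q is unchanged — no shift.
Only the nonzero effect(s) matter; the net shift is to the left.

left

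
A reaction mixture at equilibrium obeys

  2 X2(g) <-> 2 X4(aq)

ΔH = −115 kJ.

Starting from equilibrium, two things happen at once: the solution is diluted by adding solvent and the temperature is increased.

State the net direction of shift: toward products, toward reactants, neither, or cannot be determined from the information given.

cannot be determined

Dilution lowers every aqueous concentration by the same factor. Δn_aq = 2 − 0 = +2, so the system shifts toward the side with more dissolved moles — to the right.
The forward reaction is exothermic. Raising T favours the endothermic direction — shift to the left.
The individual effects push in opposite directions; without quantitative information the net direction cannot be determined.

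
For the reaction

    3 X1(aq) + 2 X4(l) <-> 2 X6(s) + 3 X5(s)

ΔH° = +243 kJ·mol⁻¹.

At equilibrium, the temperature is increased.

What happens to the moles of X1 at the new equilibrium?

decreases

The forward reaction is endothermic. Raising T favours the endothermic direction — shift to the right.
The net shift is to the right. X1 is a reactant, so its amount decreases.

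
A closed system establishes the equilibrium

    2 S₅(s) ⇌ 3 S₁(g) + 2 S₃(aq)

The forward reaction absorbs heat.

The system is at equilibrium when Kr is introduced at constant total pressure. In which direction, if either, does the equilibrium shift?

right

Adding inert gas at constant total pressure expands the volume and lowers every reacting partial pressure. With Δn_gas = 3 − 0 = +3, Q moves away from K toward the side with fewer gas moles, so the system shifts toward the side with more gas moles — to the right.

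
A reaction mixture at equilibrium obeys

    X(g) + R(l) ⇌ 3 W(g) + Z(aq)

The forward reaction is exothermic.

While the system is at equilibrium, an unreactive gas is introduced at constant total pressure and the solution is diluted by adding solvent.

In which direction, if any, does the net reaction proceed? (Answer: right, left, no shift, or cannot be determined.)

right

Adding inert gas at constant total pressure expands the volume and lowers every reacting partial pressure. With Δn_gas = 3 − 1 = +2, Q moves away from K toward the side with fewer gas moles, so the system shifts toward the side with more gas moles — to the right.
Dilution lowers every aqueous concentration by the same factor. Δn_aq = 1 − 0 = +1, so the system shifts toward the side with more dissolved moles — to the right.
All effects act in the same direction — net shift to the right.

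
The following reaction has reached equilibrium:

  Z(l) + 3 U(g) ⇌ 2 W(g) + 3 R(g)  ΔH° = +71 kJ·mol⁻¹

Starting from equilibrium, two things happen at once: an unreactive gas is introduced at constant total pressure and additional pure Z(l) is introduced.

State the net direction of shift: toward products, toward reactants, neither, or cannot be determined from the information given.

right

Adding inert gas at constant total pressure expands the volume and lowers every reacting partial pressure. With Δn_gas = 5 − 3 = +2, Q moves away from K toward the side with fewer gas moles, so the system shifts toward the side with more gas moles — to the right.
Z is a pure liquid; its activity is 1 regardless of amount, so Q is unaffected — no shift from this change.
Only the nonzero effect(s) matter; the net shift is to the right.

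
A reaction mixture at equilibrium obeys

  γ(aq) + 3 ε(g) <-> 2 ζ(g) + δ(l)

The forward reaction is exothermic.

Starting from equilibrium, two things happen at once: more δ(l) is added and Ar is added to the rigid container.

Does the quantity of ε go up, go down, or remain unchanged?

δ is a pure liquid; its activity is 1 regardless of amount, so Q is unaffected — no shift from this change.
At constant volume, adding an inert gas leaves every reacting species' partial pressure unchanged, so Q is unchanged — no shift from this change.
No net shift occurs, so the amount of ε is unchanged.

unchanged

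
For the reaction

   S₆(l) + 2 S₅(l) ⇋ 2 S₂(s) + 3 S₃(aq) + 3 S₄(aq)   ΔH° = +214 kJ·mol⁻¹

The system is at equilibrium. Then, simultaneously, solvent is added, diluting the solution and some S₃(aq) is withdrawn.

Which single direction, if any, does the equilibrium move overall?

Dilution lowers every aqueous concentration by the same factor. Δn_aq = 6 − 0 = +6, so the system shifts toward the side with more dissolved moles — to the right.
Removing S₃ (aq), a product, drives the reaction to the right.
All effects act in the same direction — net shift to the right.

right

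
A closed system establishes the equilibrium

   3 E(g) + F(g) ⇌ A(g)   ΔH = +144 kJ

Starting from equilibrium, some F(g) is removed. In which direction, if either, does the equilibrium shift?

Removing F (g), a reactant, drives the reaction to the left.

left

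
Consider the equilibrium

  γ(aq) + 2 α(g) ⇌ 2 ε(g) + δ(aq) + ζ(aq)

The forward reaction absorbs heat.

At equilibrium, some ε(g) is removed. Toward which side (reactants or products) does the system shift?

right

Removing ε (g), a product, drives the reaction to the right.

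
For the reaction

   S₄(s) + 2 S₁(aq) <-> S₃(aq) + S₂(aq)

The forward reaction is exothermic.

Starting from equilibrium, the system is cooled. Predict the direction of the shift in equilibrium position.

The forward reaction is exothermic. Lowering T favours the exothermic direction — shift to the right.

right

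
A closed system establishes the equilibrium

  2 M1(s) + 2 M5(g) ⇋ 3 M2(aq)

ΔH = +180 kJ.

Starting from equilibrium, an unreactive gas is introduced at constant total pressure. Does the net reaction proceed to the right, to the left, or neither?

left

Adding inert gas at constant total pressure expands the volume and lowers every reacting partial pressure. With Δn_gas = 0 − 2 = -2, Q moves away from K toward the side with fewer gas moles, so the system shifts toward the side with more gas moles — to the left.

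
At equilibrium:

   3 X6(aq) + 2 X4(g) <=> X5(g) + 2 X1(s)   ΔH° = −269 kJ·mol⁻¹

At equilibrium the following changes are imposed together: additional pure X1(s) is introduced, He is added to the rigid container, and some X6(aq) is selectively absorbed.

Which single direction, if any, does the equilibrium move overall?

X1 is a pure solid; its activity is 1 regardless of amount, so Q is unaffected — no shift from this change.
At constant volume, adding an inert gas leaves every reacting species' partial pressure unchanged, so Q is unchanged — no shift from this change.
Removing X6 (aq), a reactant, drives the reaction to the left.
Only the nonzero effect(s) matter; the net shift is to the left.

left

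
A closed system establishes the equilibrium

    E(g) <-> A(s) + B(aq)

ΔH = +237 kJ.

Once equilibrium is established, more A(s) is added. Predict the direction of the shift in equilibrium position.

no shift

A is a pure solid; its activity is 1 regardless of amount, so Q is unaffected — no shift from this change.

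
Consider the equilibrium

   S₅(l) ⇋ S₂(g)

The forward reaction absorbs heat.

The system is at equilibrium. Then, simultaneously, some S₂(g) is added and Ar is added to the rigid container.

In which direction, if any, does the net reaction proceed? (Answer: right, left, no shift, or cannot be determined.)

left

Adding S₂ (g), a product, drives the reaction to the left.
At constant volume, adding an inert gas leaves every reacting species' partial pressure unchanged, so Q is unchanged — no shift from this change.
Only the nonzero effect(s) matter; the net shift is to the left.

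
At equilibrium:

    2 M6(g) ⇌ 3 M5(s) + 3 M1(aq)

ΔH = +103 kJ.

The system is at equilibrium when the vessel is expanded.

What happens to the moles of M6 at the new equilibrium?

increases

Gas moles: reactants 2, products 0 (Δn_gas = -2). Expansion shifts the system toward the side with more moles of gas — to the left.
The net shift is to the left. M6 is a reactant, so its amount increases.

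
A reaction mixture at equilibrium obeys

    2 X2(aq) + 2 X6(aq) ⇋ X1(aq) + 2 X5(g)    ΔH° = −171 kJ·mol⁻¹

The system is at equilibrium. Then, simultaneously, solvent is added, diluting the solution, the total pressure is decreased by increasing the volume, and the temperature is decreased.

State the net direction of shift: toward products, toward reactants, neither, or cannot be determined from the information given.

Dilution lowers every aqueous concentration by the same factor. Δn_aq = 1 − 4 = -3, so the system shifts toward the side with more dissolved moles — to the left.
Gas moles: reactants 0, products 2 (Δn_gas = +2). Expansion shifts the system toward the side with more moles of gas — to the right.
The forward reaction is exothermic. Lowering T favours the exothermic direction — shift to the right.
The individual effects push in opposite directions; without quantitative information the net direction cannot be determined.

cannot be determined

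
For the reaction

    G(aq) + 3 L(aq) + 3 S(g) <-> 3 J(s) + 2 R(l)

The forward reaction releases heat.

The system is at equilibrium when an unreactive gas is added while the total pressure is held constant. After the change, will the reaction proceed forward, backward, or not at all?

left

Adding inert gas at constant total pressure expands the volume and lowers every reacting partial pressure. With Δn_gas = 0 − 3 = -3, Q moves away from K toward the side with fewer gas moles, so the system shifts toward the side with more gas moles — to the left.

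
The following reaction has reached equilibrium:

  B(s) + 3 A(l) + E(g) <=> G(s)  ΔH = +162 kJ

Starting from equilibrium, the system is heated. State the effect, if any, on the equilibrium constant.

K depends on temperature via the van 't Hoff relation. The forward reaction is endothermic, so raising T increases K.

increases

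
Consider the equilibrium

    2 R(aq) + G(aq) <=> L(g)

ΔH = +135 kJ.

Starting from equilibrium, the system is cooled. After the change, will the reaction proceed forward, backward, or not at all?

left

The forward reaction is endothermic. Lowering T favours the exothermic direction — shift to the left.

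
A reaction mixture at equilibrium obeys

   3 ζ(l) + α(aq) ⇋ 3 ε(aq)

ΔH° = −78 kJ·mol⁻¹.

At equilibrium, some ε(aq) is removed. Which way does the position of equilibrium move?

Removing ε (aq), a product, drives the reaction to the right.

right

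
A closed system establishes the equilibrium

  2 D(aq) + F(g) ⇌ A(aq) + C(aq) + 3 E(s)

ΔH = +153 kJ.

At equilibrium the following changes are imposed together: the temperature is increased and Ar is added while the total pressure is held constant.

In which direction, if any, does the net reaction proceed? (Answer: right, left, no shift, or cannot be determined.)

The forward reaction is endothermic. Raising T favours the endothermic direction — shift to the right.
Adding inert gas at constant total pressure expands the volume and lowers every reacting partial pressure. With Δn_gas = 0 − 1 = -1, Q moves away from K toward the side with fewer gas moles, so the system shifts toward the side with more gas moles — to the left.
The individual effects push in opposite directions; without quantitative information the net direction cannot be determined.

cannot be determined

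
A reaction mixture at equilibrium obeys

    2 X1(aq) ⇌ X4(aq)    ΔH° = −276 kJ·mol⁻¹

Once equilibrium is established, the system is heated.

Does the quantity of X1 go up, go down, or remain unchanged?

The forward reaction is exothermic. Raising T favours the endothermic direction — shift to the left.
The net shift is to the left. X1 is a reactant, so its amount increases.

increases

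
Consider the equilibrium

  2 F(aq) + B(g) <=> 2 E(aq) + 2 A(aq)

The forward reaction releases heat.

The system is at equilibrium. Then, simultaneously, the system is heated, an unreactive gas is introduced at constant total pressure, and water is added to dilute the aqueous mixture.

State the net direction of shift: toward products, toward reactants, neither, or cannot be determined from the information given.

The forward reaction is exothermic. Raising T favours the endothermic direction — shift to the left.
Adding inert gas at constant total pressure expands the volume and lowers every reacting partial pressure. With Δn_gas = 0 − 1 = -1, Q moves away from K toward the side with fewer gas moles, so the system shifts toward the side with more gas moles — to the left.
Dilution lowers every aqueous concentration by the same factor. Δn_aq = 4 − 2 = +2, so the system shifts toward the side with more dissolved moles — to the right.
The individual effects push in opposite directions; without quantitative information the net direction cannot be determined.

cannot be determined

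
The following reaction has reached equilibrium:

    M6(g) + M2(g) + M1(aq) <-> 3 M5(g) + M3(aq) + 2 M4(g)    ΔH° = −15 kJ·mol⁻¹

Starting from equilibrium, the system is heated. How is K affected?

decreases

K depends on temperature via the van 't Hoff relation. The forward reaction is exothermic, so raising T decreases K.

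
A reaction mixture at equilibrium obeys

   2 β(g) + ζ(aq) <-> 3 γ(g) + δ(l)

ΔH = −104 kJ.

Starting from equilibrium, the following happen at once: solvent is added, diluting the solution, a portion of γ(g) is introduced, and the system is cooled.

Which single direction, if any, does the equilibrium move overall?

Dilution lowers every aqueous concentration by the same factor. Δn_aq = 0 − 1 = -1, so the system shifts toward the side with more dissolved moles — to the left.
Adding γ (g), a product, drives the reaction to the left.
The forward reaction is exothermic. Lowering T favours the exothermic direction — shift to the right.
The individual effects push in opposite directions; without quantitative information the net direction cannot be determined.

cannot be determined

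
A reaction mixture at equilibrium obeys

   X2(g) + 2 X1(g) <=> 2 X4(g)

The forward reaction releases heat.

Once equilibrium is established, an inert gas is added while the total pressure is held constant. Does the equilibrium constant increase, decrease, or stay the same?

unchanged

The equilibrium constant depends only on temperature. This perturbation may move the position of equilibrium, but since T is unchanged, K itself is unchanged.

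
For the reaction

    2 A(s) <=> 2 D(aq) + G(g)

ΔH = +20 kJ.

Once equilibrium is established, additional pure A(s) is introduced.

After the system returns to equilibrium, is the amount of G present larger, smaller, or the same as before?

A is a pure solid; its activity is 1 regardless of amount, so Q is unaffected — no shift from this change.
No net shift occurs, so the amount of G is unchanged.

unchanged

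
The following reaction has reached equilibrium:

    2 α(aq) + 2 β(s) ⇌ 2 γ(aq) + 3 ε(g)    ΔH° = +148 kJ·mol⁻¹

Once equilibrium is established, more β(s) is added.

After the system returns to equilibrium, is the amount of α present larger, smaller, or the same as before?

β is a pure solid; its activity is 1 regardless of amount, so Q is unaffected — no shift from this change.
No net shift occurs, so the amount of α is unchanged.

unchanged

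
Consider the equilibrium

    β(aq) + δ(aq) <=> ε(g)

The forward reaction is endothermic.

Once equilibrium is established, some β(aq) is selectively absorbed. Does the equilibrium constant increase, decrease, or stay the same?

The equilibrium constant depends only on temperature. This perturbation may move the position of equilibrium, but since T is unchanged, K itself is unchanged.

unchanged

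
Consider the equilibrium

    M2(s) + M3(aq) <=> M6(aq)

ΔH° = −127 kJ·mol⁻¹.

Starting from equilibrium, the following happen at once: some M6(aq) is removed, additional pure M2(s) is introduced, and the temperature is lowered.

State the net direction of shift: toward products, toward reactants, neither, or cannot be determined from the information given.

Removing M6 (aq), a product, drives the reaction to the right.
M2 is a pure solid; its activity is 1 regardless of amount, so Q is unaffected — no shift from this change.
The forward reaction is exothermic. Lowering T favours the exothermic direction — shift to the right.
Only the nonzero effect(s) matter; the net shift is to the right.

right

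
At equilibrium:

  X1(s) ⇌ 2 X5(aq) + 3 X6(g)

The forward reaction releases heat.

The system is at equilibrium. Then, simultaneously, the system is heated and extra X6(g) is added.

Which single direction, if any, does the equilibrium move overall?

The forward reaction is exothermic. Raising T favours the endothermic direction — shift to the left.
Adding X6 (g), a product, drives the reaction to the left.
All effects act in the same direction — net shift to the left.

left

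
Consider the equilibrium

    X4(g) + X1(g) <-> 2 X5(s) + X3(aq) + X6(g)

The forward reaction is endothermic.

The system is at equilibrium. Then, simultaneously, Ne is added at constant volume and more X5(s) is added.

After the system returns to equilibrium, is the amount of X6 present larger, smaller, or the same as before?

unchanged

At constant volume, adding an inert gas leaves every reacting species' partial pressure unchanged, so Q is unchanged — no shift from this change.
X5 is a pure solid; its activity is 1 regardless of amount, so Q is unaffected — no shift from this change.
No net shift occurs, so the amount of X6 is unchanged.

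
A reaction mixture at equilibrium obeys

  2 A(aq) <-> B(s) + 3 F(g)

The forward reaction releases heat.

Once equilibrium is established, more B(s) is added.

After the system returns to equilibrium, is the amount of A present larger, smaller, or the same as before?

unchanged

B is a pure solid; its activity is 1 regardless of amount, so Q is unaffected — no shift from this change.
No net shift occurs, so the amount of A is unchanged.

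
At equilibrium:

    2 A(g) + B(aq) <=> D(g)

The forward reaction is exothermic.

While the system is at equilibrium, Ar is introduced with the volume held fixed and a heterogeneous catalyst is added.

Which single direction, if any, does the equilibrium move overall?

no shift

At constant volume, adding an inert gas leaves every reacting species' partial pressure unchanged, so Q is unchanged — no shift from this change.
A catalyst speeds both forward and reverse rates equally; it changes neither Q nor K — no shift from this change.
None of the changes alters Q relative to K, so there is no net shift.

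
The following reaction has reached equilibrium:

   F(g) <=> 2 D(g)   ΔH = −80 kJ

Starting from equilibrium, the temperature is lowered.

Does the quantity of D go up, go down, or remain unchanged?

The forward reaction is exothermic. Lowering T favours the exothermic direction — shift to the right.
The net shift is to the right. D is a product, so its amount increases.

increases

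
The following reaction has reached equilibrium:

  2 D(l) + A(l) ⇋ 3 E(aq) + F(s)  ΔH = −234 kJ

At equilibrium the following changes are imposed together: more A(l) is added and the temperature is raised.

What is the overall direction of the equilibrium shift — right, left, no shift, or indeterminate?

left

A is a pure liquid; its activity is 1 regardless of amount, so Q is unaffected — no shift from this change.
The forward reaction is exothermic. Raising T favours the endothermic direction — shift to the left.
Only the nonzero effect(s) matter; the net shift is to the left.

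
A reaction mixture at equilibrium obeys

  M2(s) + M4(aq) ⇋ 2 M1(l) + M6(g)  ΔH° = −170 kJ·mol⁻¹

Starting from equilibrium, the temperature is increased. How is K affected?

K depends on temperature via the van 't Hoff relation. The forward reaction is exothermic, so raising T decreases K.

decreases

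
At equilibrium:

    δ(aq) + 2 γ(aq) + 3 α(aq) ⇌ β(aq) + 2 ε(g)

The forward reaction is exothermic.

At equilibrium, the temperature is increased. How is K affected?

decreases

K depends on temperature via the van 't Hoff relation. The forward reaction is exothermic, so raising T decreases K.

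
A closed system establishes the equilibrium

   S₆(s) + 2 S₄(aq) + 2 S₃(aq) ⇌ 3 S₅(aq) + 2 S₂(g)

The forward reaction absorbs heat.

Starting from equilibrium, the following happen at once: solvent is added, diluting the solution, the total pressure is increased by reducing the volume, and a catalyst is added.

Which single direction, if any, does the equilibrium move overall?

left

Dilution lowers every aqueous concentration by the same factor. Δn_aq = 3 − 4 = -1, so the system shifts toward the side with more dissolved moles — to the left.
Gas moles: reactants 0, products 2 (Δn_gas = +2). Compression shifts the system toward the side with fewer moles of gas — to the left.
A catalyst speeds both forward and reverse rates equally; it changes neither Q nor K — no shift from this change.
Only the nonzero effect(s) matter; the net shift is to the left.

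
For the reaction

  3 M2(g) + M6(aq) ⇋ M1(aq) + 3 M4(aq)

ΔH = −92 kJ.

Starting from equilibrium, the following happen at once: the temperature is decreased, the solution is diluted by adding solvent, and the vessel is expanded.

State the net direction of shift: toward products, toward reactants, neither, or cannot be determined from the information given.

The forward reaction is exothermic. Lowering T favours the exothermic direction — shift to the right.
Dilution lowers every aqueous concentration by the same factor. Δn_aq = 4 − 1 = +3, so the system shifts toward the side with more dissolved moles — to the right.
Gas moles: reactants 3, products 0 (Δn_gas = -3). Expansion shifts the system toward the side with more moles of gas — to the left.
The individual effects push in opposite directions; without quantitative information the net direction cannot be determined.

cannot be determined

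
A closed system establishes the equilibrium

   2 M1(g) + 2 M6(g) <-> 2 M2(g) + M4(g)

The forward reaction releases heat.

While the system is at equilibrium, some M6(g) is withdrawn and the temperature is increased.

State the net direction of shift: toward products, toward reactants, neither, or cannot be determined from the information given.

left

Removing M6 (g), a reactant, drives the reaction to the left.
The forward reaction is exothermic. Raising T favours the endothermic direction — shift to the left.
All effects act in the same direction — net shift to the left.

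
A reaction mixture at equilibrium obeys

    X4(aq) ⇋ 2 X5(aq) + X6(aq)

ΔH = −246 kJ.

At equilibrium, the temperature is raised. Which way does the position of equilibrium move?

left

The forward reaction is exothermic. Raising T favours the endothermic direction — shift to the left.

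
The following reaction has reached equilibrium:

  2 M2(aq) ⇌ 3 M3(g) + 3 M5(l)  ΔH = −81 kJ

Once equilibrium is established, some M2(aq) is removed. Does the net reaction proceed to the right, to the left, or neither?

Removing M2 (aq), a reactant, drives the reaction to the left.

left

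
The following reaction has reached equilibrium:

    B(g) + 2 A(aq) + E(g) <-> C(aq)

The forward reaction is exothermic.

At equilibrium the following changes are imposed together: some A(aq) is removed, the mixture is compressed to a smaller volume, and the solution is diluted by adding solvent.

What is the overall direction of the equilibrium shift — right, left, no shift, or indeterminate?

cannot be determined

Removing A (aq), a reactant, drives the reaction to the left.
Gas moles: reactants 2, products 0 (Δn_gas = -2). Compression shifts the system toward the side with fewer moles of gas — to the right.
Dilution lowers every aqueous concentration by the same factor. Δn_aq = 1 − 2 = -1, so the system shifts toward the side with more dissolved moles — to the left.
The individual effects push in opposite directions; without quantitative information the net direction cannot be determined.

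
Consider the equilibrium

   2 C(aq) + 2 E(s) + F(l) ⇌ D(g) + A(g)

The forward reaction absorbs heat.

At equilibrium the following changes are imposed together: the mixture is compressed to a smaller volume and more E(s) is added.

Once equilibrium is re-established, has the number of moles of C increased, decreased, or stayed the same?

Gas moles: reactants 0, products 2 (Δn_gas = +2). Compression shifts the system toward the side with fewer moles of gas — to the left.
E is a pure solid; its activity is 1 regardless of amount, so Q is unaffected — no shift from this change.
The net shift is to the left. C is a reactant, so its amount increases.

increases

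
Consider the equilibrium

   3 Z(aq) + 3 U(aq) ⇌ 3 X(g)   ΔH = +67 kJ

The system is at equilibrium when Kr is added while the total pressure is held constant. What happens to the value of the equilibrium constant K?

The equilibrium constant depends only on temperature. This perturbation may move the position of equilibrium, but since T is unchanged, K itself is unchanged.

unchanged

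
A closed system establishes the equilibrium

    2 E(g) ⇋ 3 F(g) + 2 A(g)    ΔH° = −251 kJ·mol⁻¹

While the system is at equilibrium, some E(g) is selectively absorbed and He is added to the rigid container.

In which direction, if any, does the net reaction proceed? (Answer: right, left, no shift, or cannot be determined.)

Removing E (g), a reactant, drives the reaction to the left.
At constant volume, adding an inert gas leaves every reacting species' partial pressure unchanged, so Q is unchanged — no shift from this change.
Only the nonzero effect(s) matter; the net shift is to the left.

left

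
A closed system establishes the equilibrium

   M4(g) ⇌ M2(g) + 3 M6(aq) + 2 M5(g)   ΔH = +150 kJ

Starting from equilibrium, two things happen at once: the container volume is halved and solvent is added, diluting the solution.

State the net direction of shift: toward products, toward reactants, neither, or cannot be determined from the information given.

Gas moles: reactants 1, products 3 (Δn_gas = +2). Compression shifts the system toward the side with fewer moles of gas — to the left.
Dilution lowers every aqueous concentration by the same factor. Δn_aq = 3 − 0 = +3, so the system shifts toward the side with more dissolved moles — to the right.
The individual effects push in opposite directions; without quantitative information the net direction cannot be determined.

cannot be determined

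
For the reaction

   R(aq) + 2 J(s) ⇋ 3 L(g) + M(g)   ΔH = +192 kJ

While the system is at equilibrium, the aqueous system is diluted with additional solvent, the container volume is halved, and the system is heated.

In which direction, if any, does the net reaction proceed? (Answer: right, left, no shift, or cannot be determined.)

Dilution lowers every aqueous concentration by the same factor. Δn_aq = 0 − 1 = -1, so the system shifts toward the side with more dissolved moles — to the left.
Gas moles: reactants 0, products 4 (Δn_gas = +4). Compression shifts the system toward the side with fewer moles of gas — to the left.
The forward reaction is endothermic. Raising T favours the endothermic direction — shift to the right.
The individual effects push in opposite directions; without quantitative information the net direction cannot be determined.

cannot be determined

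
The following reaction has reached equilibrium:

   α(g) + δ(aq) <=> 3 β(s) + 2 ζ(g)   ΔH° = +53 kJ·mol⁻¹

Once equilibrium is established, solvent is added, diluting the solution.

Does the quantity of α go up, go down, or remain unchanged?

increases

Dilution lowers every aqueous concentration by the same factor. Δn_aq = 0 − 1 = -1, so the system shifts toward the side with more dissolved moles — to the left.
The net shift is to the left. α is a reactant, so its amount increases.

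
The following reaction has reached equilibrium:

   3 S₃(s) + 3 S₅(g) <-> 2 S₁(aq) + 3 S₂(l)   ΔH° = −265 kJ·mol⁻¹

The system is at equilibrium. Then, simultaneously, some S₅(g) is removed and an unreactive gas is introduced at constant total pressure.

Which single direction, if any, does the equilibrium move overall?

left

Removing S₅ (g), a reactant, drives the reaction to the left.
Adding inert gas at constant total pressure expands the volume and lowers every reacting partial pressure. With Δn_gas = 0 − 3 = -3, Q moves away from K toward the side with fewer gas moles, so the system shifts toward the side with more gas moles — to the left.
All effects act in the same direction — net shift to the left.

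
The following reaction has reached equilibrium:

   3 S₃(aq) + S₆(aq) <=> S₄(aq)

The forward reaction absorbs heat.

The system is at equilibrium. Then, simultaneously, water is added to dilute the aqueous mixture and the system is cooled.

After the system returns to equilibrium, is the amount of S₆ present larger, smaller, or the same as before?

Dilution lowers every aqueous concentration by the same factor. Δn_aq = 1 − 4 = -3, so the system shifts toward the side with more dissolved moles — to the left.
The forward reaction is endothermic. Lowering T favours the exothermic direction — shift to the left.
The net shift is to the left. S₆ is a reactant, so its amount increases.

increases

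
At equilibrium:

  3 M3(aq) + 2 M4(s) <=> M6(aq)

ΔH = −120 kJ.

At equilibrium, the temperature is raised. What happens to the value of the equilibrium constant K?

K depends on temperature via the van 't Hoff relation. The forward reaction is exothermic, so raising T decreases K.

decreases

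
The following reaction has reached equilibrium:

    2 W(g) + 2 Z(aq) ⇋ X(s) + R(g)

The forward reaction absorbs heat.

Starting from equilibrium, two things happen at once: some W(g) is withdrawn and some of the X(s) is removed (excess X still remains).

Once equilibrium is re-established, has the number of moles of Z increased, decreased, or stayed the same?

increases

Removing W (g), a reactant, drives the reaction to the left.
X is a pure solid; its activity is 1 regardless of amount, so Q is unaffected — no shift from this change.
The net shift is to the left. Z is a reactant, so its amount increases.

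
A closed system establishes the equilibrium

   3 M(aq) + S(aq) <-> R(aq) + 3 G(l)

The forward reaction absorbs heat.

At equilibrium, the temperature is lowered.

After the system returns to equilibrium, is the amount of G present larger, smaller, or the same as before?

The forward reaction is endothermic. Lowering T favours the exothermic direction — shift to the left.
The net shift is to the left. G is a product, so its amount decreases.

decreases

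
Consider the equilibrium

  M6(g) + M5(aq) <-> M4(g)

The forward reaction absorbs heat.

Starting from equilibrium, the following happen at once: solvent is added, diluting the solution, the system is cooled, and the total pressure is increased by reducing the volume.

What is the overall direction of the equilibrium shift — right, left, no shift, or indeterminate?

left

Dilution lowers every aqueous concentration by the same factor. Δn_aq = 0 − 1 = -1, so the system shifts toward the side with more dissolved moles — to the left.
The forward reaction is endothermic. Lowering T favours the exothermic direction — shift to the left.
Gas moles: reactants 1, products 1. Δn_gas = 0, so a volume change leaves Q equal to K — no shift from this change.
Only the nonzero effect(s) matter; the net shift is to the left.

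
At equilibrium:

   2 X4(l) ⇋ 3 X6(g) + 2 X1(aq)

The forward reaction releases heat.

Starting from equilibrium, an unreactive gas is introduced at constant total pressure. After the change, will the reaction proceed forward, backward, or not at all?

Adding inert gas at constant total pressure expands the volume and lowers every reacting partial pressure. With Δn_gas = 3 − 0 = +3, Q moves away from K toward the side with fewer gas moles, so the system shifts toward the side with more gas moles — to the right.

right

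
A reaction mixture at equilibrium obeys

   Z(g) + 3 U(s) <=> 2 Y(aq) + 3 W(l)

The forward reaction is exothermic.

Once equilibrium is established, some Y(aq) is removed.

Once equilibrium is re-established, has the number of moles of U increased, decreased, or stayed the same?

decreases

Removing Y (aq), a product, drives the reaction to the right.
The net shift is to the right. U is a reactant, so its amount decreases.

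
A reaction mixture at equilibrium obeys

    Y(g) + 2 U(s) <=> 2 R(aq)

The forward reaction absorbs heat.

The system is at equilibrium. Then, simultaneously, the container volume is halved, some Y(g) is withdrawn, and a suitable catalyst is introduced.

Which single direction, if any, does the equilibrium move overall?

Gas moles: reactants 1, products 0 (Δn_gas = -1). Compression shifts the system toward the side with fewer moles of gas — to the right.
Removing Y (g), a reactant, drives the reaction to the left.
A catalyst speeds both forward and reverse rates equally; it changes neither Q nor K — no shift from this change.
The individual effects push in opposite directions; without quantitative information the net direction cannot be determined.

cannot be determined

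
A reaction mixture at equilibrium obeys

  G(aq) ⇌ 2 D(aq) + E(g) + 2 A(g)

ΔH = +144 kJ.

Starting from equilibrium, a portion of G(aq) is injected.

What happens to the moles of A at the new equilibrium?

Adding G (aq), a reactant, drives the reaction to the right.
The net shift is to the right. A is a product, so its amount increases.

increases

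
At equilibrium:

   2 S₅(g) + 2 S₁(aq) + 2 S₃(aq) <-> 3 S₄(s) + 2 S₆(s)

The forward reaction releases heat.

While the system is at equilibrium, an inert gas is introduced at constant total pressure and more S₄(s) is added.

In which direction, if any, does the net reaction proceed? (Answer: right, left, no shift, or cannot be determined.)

Adding inert gas at constant total pressure expands the volume and lowers every reacting partial pressure. With Δn_gas = 0 − 2 = -2, Q moves away from K toward the side with fewer gas moles, so the system shifts toward the side with more gas moles — to the left.
S₄ is a pure solid; its activity is 1 regardless of amount, so Q is unaffected — no shift from this change.
Only the nonzero effect(s) matter; the net shift is to the left.

left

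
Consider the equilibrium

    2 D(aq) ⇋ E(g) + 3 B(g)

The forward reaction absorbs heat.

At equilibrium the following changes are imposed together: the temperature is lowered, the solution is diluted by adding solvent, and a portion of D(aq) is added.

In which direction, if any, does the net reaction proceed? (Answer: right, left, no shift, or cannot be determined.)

cannot be determined

The forward reaction is endothermic. Lowering T favours the exothermic direction — shift to the left.
Dilution lowers every aqueous concentration by the same factor. Δn_aq = 0 − 2 = -2, so the system shifts toward the side with more dissolved moles — to the left.
Adding D (aq), a reactant, drives the reaction to the right.
The individual effects push in opposite directions; without quantitative information the net direction cannot be determined.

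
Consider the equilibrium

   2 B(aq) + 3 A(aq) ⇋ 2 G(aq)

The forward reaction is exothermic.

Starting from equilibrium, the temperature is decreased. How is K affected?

K depends on temperature via the van 't Hoff relation. The forward reaction is exothermic, so lowering T increases K.

increases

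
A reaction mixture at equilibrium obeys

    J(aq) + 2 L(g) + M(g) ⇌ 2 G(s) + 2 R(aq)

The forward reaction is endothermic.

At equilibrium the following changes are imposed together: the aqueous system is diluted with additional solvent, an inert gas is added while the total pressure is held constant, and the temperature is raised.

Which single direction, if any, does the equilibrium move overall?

cannot be determined

Dilution lowers every aqueous concentration by the same factor. Δn_aq = 2 − 1 = +1, so the system shifts toward the side with more dissolved moles — to the right.
Adding inert gas at constant total pressure expands the volume and lowers every reacting partial pressure. With Δn_gas = 0 − 3 = -3, Q moves away from K toward the side with fewer gas moles, so the system shifts toward the side with more gas moles — to the left.
The forward reaction is endothermic. Raising T favours the endothermic direction — shift to the right.
The individual effects push in opposite directions; without quantitative information the net direction cannot be determined.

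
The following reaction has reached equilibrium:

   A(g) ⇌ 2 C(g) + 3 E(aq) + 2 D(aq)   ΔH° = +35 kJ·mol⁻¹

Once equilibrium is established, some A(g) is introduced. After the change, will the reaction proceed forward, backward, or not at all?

Adding A (g), a reactant, drives the reaction to the right.

right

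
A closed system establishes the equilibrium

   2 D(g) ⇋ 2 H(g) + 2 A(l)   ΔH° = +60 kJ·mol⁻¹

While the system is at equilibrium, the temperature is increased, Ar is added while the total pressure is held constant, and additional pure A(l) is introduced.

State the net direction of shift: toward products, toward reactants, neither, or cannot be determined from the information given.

The forward reaction is endothermic. Raising T favours the endothermic direction — shift to the right.
Adding inert gas at constant total pressure expands the volume, scaling every reacting partial pressure by the same factor. Δn_gas = 2 − 2 = 0, so Q is unchanged — no shift.
A is a pure liquid; its activity is 1 regardless of amount, so Q is unaffected — no shift from this change.
Only the nonzero effect(s) matter; the net shift is to the right.

right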